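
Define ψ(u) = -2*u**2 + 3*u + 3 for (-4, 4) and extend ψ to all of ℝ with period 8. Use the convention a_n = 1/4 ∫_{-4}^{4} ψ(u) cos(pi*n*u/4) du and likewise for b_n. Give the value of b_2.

b_2 = 1/4 ∫_{-4}^{4} ψ(u) sin(pi*u/2) du.
Integrating by parts twice (tabular method), an antiderivative of (-2*u**2 + 3*u + 3) sin(pi*u/2) is 4*u**2*cos(pi*u/2)/pi - 16*u*sin(pi*u/2)/pi**2 - 6*u*cos(pi*u/2)/pi + 12*sin(pi*u/2)/pi**2 - 6*cos(pi*u/2)/pi - 32*cos(pi*u/2)/pi**3; evaluating from -4 to 4: ∫_{-4}^{4} (-2*u**2 + 3*u + 3) sin(pi*u/2) du = (-32/pi**3 + 34/pi) - (-32/pi**3 + 82/pi) = -48/pi.
Hence b_2 = (1/4)·(-48/pi) = -12/pi.

-12/pi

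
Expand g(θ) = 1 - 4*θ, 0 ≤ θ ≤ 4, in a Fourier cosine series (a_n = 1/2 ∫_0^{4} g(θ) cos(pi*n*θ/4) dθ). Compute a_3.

a_3 = 1/2 ∫_0^{4} (1 - 4*θ) cos(3*pi*θ/4) dθ.
Integrating by parts (boundary term plus one more integral), an antiderivative of (1 - 4*θ) cos(3*pi*θ/4) is -16*θ*sin(3*pi*θ/4)/(3*pi) + 4*sin(3*pi*θ/4)/(3*pi) - 64*cos(3*pi*θ/4)/(9*pi**2); evaluating from 0 to 4: ∫_{0}^{4} (1 - 4*θ) cos(3*pi*θ/4) dθ = (64/(9*pi**2)) - (-64/(9*pi**2)) = 128/(9*pi**2).
Hence a_3 = (1/2)·(128/(9*pi**2)) = 64/(9*pi**2).

64/(9*pi**2)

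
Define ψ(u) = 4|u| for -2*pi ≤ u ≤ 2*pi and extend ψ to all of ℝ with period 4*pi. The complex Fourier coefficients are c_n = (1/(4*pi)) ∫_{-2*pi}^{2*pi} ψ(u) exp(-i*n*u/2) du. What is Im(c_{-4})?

0

Since ψ is real-valued, Im(c_{-4}) = -(1/(4*pi)) ∫_{-2*pi}^{2*pi} ψ(u) sin(-2*u) du = b_{4}/2.
(ψ is even, so the integrand is odd over a symmetric interval and the integral vanishes.)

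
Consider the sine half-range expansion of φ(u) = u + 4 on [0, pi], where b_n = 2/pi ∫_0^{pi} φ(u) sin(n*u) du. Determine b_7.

2*(pi + 8)/(7*pi)

b_7 = 2/pi ∫_0^{pi} (u + 4) sin(7*u) du.
Integrating by parts (boundary term plus one more integral), an antiderivative of (u + 4) sin(7*u) is -u*cos(7*u)/7 + sin(7*u)/49 - 4*cos(7*u)/7; evaluating from 0 to pi: ∫_{0}^{pi} (u + 4) sin(7*u) du = (pi/7 + 4/7) - (-4/7) = pi/7 + 8/7.
Hence b_7 = (2/pi)·(pi/7 + 8/7) = 2*(pi + 8)/(7*pi).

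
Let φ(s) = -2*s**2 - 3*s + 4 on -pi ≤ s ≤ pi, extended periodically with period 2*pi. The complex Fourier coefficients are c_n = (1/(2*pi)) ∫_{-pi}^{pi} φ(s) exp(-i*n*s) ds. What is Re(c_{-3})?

Since φ is real-valued, Re(c_{-3}) = (1/(2*pi)) ∫_{-pi}^{pi} φ(s) cos(-3*s) ds = a_{3}/2.
Integrating by parts twice (tabular method), an antiderivative of (-2*s**2 - 3*s + 4) cos(-3*s) is -2*s**2*sin(3*s)/3 - s*sin(3*s) - 4*s*cos(3*s)/9 + 40*sin(3*s)/27 - cos(3*s)/3; evaluating from -pi to pi: ∫_{-pi}^{pi} (-2*s**2 - 3*s + 4) cos(-3*s) ds = (1/3 + 4*pi/9) - (1/3 - 4*pi/9) = 8*pi/9.
Hence Re(c_{-3}) = (1/(2*pi))·(8*pi/9) = 4/9.

4/9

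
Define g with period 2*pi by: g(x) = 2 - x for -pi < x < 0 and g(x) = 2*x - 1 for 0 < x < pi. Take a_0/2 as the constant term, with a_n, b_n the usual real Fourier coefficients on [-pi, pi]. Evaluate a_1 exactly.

a_1 = 1/pi ∫_{-pi}^{pi} g(x) cos(x) dx.
Split the integral at the breakpoints.
Integrating by parts (boundary term plus one more integral), an antiderivative of (2 - x) cos(x) is -x*sin(x) + 2*sin(x) - cos(x); evaluating from -pi to 0: ∫_{-pi}^{0} (2 - x) cos(x) dx = (-1) - (1) = -2.
Integrating by parts (boundary term plus one more integral), an antiderivative of (2*x - 1) cos(x) is 2*x*sin(x) - sin(x) + 2*cos(x); evaluating from 0 to pi: ∫_{0}^{pi} (2*x - 1) cos(x) dx = (-2) - (2) = -4.
Summing the pieces and multiplying by (1/pi) gives a_1 = -6/pi.

-6/pi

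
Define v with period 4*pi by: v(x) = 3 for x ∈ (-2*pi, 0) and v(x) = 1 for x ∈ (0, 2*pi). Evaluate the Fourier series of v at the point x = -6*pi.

2

x = -6*pi differs from x = 2*pi by -2 full period(s), and the series is 4*pi-periodic.
At x = 2*pi the one-sided limits are v(2*pi^-) = 1 and v(2*pi^+) = 3.
By Dirichlet's theorem the series converges to their average, [(1) + (3)]/2 = 2.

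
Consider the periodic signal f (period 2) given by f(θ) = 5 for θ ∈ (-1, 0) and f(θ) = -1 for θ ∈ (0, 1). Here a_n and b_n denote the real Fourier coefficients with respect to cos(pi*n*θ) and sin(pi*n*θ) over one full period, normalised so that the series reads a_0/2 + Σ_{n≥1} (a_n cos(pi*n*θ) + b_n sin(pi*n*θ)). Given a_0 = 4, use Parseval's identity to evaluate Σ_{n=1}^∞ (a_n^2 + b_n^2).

Parseval: a_0^2/2 + Σ_{n≥1} (a_n^2+b_n^2) = ∫_{-1}^{1} f(θ)^2 dθ = 26.
Subtract a_0^2/2 = 8: Σ (a_n^2+b_n^2) = 18.

18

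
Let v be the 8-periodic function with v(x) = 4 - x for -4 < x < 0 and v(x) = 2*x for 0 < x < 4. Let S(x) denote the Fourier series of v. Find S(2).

v is continuous at x = 2 with value 4, so the series converges to 4 there.

4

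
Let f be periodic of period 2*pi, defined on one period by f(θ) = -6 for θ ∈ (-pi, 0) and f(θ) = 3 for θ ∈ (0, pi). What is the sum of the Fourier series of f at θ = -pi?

θ = -pi differs from θ = pi by -1 full period(s), and the series is 2*pi-periodic.
At θ = pi the one-sided limits are f(pi^-) = 3 and f(pi^+) = -6.
By Dirichlet's theorem the series converges to their average, [(3) + (-6)]/2 = -3/2.

-3/2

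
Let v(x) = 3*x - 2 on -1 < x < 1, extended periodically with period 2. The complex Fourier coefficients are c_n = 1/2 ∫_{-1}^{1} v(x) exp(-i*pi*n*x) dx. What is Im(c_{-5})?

3/(5*pi)

Since v is real-valued, Im(c_{-5}) = -1/2 ∫_{-1}^{1} v(x) sin(-5*pi*x) dx = b_{5}/2.
Integrating by parts (boundary term plus one more integral), an antiderivative of (3*x - 2) sin(-5*pi*x) is 3*x*cos(5*pi*x)/(5*pi) - 3*sin(5*pi*x)/(25*pi**2) - 2*cos(5*pi*x)/(5*pi); evaluating from -1 to 1: ∫_{-1}^{1} (3*x - 2) sin(-5*pi*x) dx = (-1/(5*pi)) - (1/pi) = -6/(5*pi).
Hence Im(c_{-5}) = (-1/2)·(-6/(5*pi)) = 3/(5*pi).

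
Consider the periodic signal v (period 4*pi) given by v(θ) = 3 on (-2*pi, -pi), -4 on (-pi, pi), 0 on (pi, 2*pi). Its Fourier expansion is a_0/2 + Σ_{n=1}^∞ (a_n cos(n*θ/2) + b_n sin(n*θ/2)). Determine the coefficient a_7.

11/(7*pi)

a_7 = (1/(2*pi)) ∫_{-2*pi}^{2*pi} v(θ) cos(7*θ/2) dθ.
Split the integral at the breakpoints.
Directly, an antiderivative of (3) cos(7*θ/2) is 6*sin(7*θ/2)/7; evaluating from -2*pi to -pi: ∫_{-2*pi}^{-pi} (3) cos(7*θ/2) dθ = (6/7) - (0) = 6/7.
Directly, an antiderivative of (-4) cos(7*θ/2) is -8*sin(7*θ/2)/7; evaluating from -pi to pi: ∫_{-pi}^{pi} (-4) cos(7*θ/2) dθ = (8/7) - (-8/7) = 16/7.
∫_{pi}^{2*pi} (0) cos(7*θ/2) dθ = 0.
Summing the pieces and multiplying by (1/(2*pi)) gives a_7 = 11/(7*pi).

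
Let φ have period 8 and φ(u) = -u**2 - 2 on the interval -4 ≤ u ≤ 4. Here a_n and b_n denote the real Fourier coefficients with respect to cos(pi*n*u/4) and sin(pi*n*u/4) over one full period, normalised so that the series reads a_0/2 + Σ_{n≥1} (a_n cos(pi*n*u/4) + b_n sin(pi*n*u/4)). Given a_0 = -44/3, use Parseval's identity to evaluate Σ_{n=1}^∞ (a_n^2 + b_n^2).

Parseval: a_0^2/2 + Σ_{n≥1} (a_n^2+b_n^2) = 1/4 ∫_{-4}^{4} φ(u)^2 du = 2296/15.
Subtract a_0^2/2 = 968/9: Σ (a_n^2+b_n^2) = 2048/45.

2048/45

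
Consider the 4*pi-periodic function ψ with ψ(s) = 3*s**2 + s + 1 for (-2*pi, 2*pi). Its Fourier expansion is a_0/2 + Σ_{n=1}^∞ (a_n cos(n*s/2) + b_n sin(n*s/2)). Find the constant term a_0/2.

a_0 = (1/(2*pi)) ∫_{-2*pi}^{2*pi} ψ(s) ds = (1/(2*pi)) · (4*pi + 16*pi**3) = 2 + 8*pi**2.
So the constant term a_0/2 = 1 + 4*pi**2.

1 + 4*pi**2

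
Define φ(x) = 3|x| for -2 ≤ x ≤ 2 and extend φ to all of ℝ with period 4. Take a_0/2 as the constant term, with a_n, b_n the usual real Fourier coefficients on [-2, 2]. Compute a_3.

-8/(3*pi**2)

a_3 = 1/2 ∫_{-2}^{2} φ(x) cos(3*pi*x/2) dx.
φ is even and cos(3*pi*x/2) is even, so the integrand is even and a_3 = ∫_0^{2} φ(x) cos(3*pi*x/2) dx.
Integrating by parts (boundary term plus one more integral), an antiderivative of (3*x) cos(3*pi*x/2) is 2*x*sin(3*pi*x/2)/pi + 4*cos(3*pi*x/2)/(3*pi**2); evaluating from 0 to 2: ∫_{0}^{2} (3*x) cos(3*pi*x/2) dx = (-4/(3*pi**2)) - (4/(3*pi**2)) = -8/(3*pi**2).
Hence a_3 = -8/(3*pi**2).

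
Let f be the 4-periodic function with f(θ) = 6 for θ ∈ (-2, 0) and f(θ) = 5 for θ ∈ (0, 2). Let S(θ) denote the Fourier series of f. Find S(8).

11/2

θ = 8 differs from θ = 0 by 2 full period(s), and the series is 4-periodic.
At θ = 0 the one-sided limits are f(0^-) = 6 and f(0^+) = 5.
By Dirichlet's theorem the series converges to their average, [(6) + (5)]/2 = 11/2.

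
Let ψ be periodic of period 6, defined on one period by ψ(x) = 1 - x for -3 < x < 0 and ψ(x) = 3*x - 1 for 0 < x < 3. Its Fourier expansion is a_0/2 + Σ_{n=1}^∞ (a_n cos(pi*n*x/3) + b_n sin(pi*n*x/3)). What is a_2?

0

a_2 = 1/3 ∫_{-3}^{3} ψ(x) cos(2*pi*x/3) dx.
Split the integral at the breakpoints.
Integrating by parts (boundary term plus one more integral), an antiderivative of (1 - x) cos(2*pi*x/3) is -3*x*sin(2*pi*x/3)/(2*pi) + 3*sin(2*pi*x/3)/(2*pi) - 9*cos(2*pi*x/3)/(4*pi**2); evaluating from -3 to 0: ∫_{-3}^{0} (1 - x) cos(2*pi*x/3) dx = (-9/(4*pi**2)) - (-9/(4*pi**2)) = 0.
Integrating by parts (boundary term plus one more integral), an antiderivative of (3*x - 1) cos(2*pi*x/3) is 9*x*sin(2*pi*x/3)/(2*pi) - 3*sin(2*pi*x/3)/(2*pi) + 27*cos(2*pi*x/3)/(4*pi**2); evaluating from 0 to 3: ∫_{0}^{3} (3*x - 1) cos(2*pi*x/3) dx = (27/(4*pi**2)) - (27/(4*pi**2)) = 0.
Summing the pieces and multiplying by (1/3) gives a_2 = 0.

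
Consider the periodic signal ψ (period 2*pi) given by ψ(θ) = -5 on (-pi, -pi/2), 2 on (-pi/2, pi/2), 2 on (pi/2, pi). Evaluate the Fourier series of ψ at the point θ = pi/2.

2

ψ is continuous at θ = pi/2 with value 2, so the series converges to 2 there.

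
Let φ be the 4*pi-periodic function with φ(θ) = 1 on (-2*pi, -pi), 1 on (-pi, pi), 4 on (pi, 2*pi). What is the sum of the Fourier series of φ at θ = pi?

At θ = pi the one-sided limits are φ(pi^-) = 1 and φ(pi^+) = 4.
By Dirichlet's theorem the series converges to their average, [(1) + (4)]/2 = 5/2.

5/2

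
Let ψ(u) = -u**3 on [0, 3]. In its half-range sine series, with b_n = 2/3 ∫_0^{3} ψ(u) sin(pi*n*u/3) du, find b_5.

54*(6 - 25*pi**2)/(125*pi**3)

b_5 = 2/3 ∫_0^{3} (-u**3) sin(5*pi*u/3) du.
Integrating by parts three times (tabular method), an antiderivative of (-u**3) sin(5*pi*u/3) is 3*u**3*cos(5*pi*u/3)/(5*pi) - 27*u**2*sin(5*pi*u/3)/(25*pi**2) - 162*u*cos(5*pi*u/3)/(125*pi**3) + 486*sin(5*pi*u/3)/(625*pi**4); evaluating from 0 to 3: ∫_{0}^{3} (-u**3) sin(5*pi*u/3) du = (81*(6 - 25*pi**2)/(125*pi**3)) - (0) = 81*(6 - 25*pi**2)/(125*pi**3).
Hence b_5 = (2/3)·(81*(6 - 25*pi**2)/(125*pi**3)) = 54*(6 - 25*pi**2)/(125*pi**3).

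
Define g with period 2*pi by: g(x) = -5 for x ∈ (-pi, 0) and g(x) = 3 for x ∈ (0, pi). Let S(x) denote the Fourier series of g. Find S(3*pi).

-1

x = 3*pi differs from x = pi by 1 full period(s), and the series is 2*pi-periodic.
At x = pi the one-sided limits are g(pi^-) = 3 and g(pi^+) = -5.
By Dirichlet's theorem the series converges to their average, [(3) + (-5)]/2 = -1.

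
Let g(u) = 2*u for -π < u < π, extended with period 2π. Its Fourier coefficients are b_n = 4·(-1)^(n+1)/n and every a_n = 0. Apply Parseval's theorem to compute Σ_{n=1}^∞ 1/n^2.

pi**2/6

Parseval: Σ b_n^2 = (1/π) ∫_{-π}^{π} g(u)^2 du = 8*pi**2/3.
Σ b_n^2 = Σ 16/n^2, so Σ 1/n^2 = (8*pi**2/3)/16 = pi**2/6.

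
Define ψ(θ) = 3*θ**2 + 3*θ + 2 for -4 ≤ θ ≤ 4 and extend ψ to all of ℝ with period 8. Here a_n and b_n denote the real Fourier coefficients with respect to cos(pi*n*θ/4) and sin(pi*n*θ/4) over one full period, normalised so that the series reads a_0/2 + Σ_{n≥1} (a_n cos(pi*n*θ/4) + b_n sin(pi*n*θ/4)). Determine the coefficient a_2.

48/pi**2

a_2 = 1/4 ∫_{-4}^{4} ψ(θ) cos(pi*θ/2) dθ.
Integrating by parts twice (tabular method), an antiderivative of (3*θ**2 + 3*θ + 2) cos(pi*θ/2) is 6*θ**2*sin(pi*θ/2)/pi + 6*θ*sin(pi*θ/2)/pi + 24*θ*cos(pi*θ/2)/pi**2 - 48*sin(pi*θ/2)/pi**3 + 4*sin(pi*θ/2)/pi + 12*cos(pi*θ/2)/pi**2; evaluating from -4 to 4: ∫_{-4}^{4} (3*θ**2 + 3*θ + 2) cos(pi*θ/2) dθ = (108/pi**2) - (-84/pi**2) = 192/pi**2.
Hence a_2 = (1/4)·(192/pi**2) = 48/pi**2.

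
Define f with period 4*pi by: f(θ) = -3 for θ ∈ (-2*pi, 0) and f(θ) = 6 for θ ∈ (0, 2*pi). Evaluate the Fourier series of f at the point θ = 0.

3/2

At θ = 0 the one-sided limits are f(0^-) = -3 and f(0^+) = 6.
By Dirichlet's theorem the series converges to their average, [(-3) + (6)]/2 = 3/2.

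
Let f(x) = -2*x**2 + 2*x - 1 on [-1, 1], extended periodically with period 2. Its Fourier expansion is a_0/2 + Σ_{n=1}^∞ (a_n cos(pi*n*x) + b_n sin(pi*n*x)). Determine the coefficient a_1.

a_1 = ∫_{-1}^{1} f(x) cos(pi*x) dx.
Integrating by parts twice (tabular method), an antiderivative of (-2*x**2 + 2*x - 1) cos(pi*x) is -2*x**2*sin(pi*x)/pi + 2*x*sin(pi*x)/pi - 4*x*cos(pi*x)/pi**2 - sin(pi*x)/pi + 4*sin(pi*x)/pi**3 + 2*cos(pi*x)/pi**2; evaluating from -1 to 1: ∫_{-1}^{1} (-2*x**2 + 2*x - 1) cos(pi*x) dx = (2/pi**2) - (-6/pi**2) = 8/pi**2.
Hence a_1 = 8/pi**2.

8/pi**2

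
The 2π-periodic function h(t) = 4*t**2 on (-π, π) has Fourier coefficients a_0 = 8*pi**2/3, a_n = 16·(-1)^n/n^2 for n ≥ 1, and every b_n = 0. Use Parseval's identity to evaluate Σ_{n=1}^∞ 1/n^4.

pi**4/90

Parseval: a_0^2/2 + Σ a_n^2 = (1/π) ∫_{-π}^{π} h(t)^2 dt = 32*pi**4/5.
Subtract a_0^2/2 = 32*pi**4/9: Σ a_n^2 = 128*pi**4/45.
Since a_n^2 = 256/n^4, Σ 1/n^4 = pi**4/90.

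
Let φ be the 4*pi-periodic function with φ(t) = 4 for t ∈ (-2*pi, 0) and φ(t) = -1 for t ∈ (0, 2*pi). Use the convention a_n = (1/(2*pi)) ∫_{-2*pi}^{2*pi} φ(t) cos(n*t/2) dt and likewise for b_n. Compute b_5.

b_5 = (1/(2*pi)) ∫_{-2*pi}^{2*pi} φ(t) sin(5*t/2) dt.
Split the integral at the breakpoints.
Directly, an antiderivative of (4) sin(5*t/2) is -8*cos(5*t/2)/5; evaluating from -2*pi to 0: ∫_{-2*pi}^{0} (4) sin(5*t/2) dt = (-8/5) - (8/5) = -16/5.
Directly, an antiderivative of (-1) sin(5*t/2) is 2*cos(5*t/2)/5; evaluating from 0 to 2*pi: ∫_{0}^{2*pi} (-1) sin(5*t/2) dt = (-2/5) - (2/5) = -4/5.
Summing the pieces and multiplying by (1/(2*pi)) gives b_5 = -2/pi.

-2/pi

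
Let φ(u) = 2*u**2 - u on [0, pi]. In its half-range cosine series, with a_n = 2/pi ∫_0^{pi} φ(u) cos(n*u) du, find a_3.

4*(1 - 2*pi)/(9*pi)

a_3 = 2/pi ∫_0^{pi} (2*u**2 - u) cos(3*u) du.
Integrating by parts twice (tabular method), an antiderivative of (2*u**2 - u) cos(3*u) is 2*u**2*sin(3*u)/3 - u*sin(3*u)/3 + 4*u*cos(3*u)/9 - 4*sin(3*u)/27 - cos(3*u)/9; evaluating from 0 to pi: ∫_{0}^{pi} (2*u**2 - u) cos(3*u) du = (1/9 - 4*pi/9) - (-1/9) = 2/9 - 4*pi/9.
Hence a_3 = (2/pi)·(2/9 - 4*pi/9) = 4*(1 - 2*pi)/(9*pi).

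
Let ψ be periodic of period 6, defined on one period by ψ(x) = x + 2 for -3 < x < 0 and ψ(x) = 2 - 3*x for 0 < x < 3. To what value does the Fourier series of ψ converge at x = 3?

x = 3 differs from x = -3 by 1 full period(s), and the series is 6-periodic.
At x = -3 the one-sided limits are ψ(-3^-) = -7 and ψ(-3^+) = -1.
By Dirichlet's theorem the series converges to their average, [(-7) + (-1)]/2 = -4.

-4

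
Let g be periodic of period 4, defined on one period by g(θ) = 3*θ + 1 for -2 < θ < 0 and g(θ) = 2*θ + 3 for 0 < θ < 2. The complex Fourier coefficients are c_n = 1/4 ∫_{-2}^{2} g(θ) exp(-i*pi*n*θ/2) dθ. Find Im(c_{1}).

-7/pi

Since g is real-valued, Im(c_{1}) = -1/4 ∫_{-2}^{2} g(θ) sin(pi*θ/2) dθ = -b_{1}/2.
Split the integral at the breakpoints.
Integrating by parts (boundary term plus one more integral), an antiderivative of (3*θ + 1) sin(pi*θ/2) is -6*θ*cos(pi*θ/2)/pi + 12*sin(pi*θ/2)/pi**2 - 2*cos(pi*θ/2)/pi; evaluating from -2 to 0: ∫_{-2}^{0} (3*θ + 1) sin(pi*θ/2) dθ = (-2/pi) - (-10/pi) = 8/pi.
Integrating by parts (boundary term plus one more integral), an antiderivative of (2*θ + 3) sin(pi*θ/2) is -4*θ*cos(pi*θ/2)/pi + 8*sin(pi*θ/2)/pi**2 - 6*cos(pi*θ/2)/pi; evaluating from 0 to 2: ∫_{0}^{2} (2*θ + 3) sin(pi*θ/2) dθ = (14/pi) - (-6/pi) = 20/pi.
So ∫_{-2}^{2} g(θ) sin(pi*θ/2) dθ = 28/pi.
Hence Im(c_{1}) = (-1/4)·(28/pi) = -7/pi.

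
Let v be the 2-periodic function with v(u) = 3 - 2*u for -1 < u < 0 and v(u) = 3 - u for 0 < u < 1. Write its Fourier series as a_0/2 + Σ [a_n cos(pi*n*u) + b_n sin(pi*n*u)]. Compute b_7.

-3/(7*pi)

b_7 = ∫_{-1}^{1} v(u) sin(7*pi*u) du.
Split the integral at the breakpoints.
Integrating by parts (boundary term plus one more integral), an antiderivative of (3 - 2*u) sin(7*pi*u) is 2*u*cos(7*pi*u)/(7*pi) - 2*sin(7*pi*u)/(49*pi**2) - 3*cos(7*pi*u)/(7*pi); evaluating from -1 to 0: ∫_{-1}^{0} (3 - 2*u) sin(7*pi*u) du = (-3/(7*pi)) - (5/(7*pi)) = -8/(7*pi).
Integrating by parts (boundary term plus one more integral), an antiderivative of (3 - u) sin(7*pi*u) is u*cos(7*pi*u)/(7*pi) - sin(7*pi*u)/(49*pi**2) - 3*cos(7*pi*u)/(7*pi); evaluating from 0 to 1: ∫_{0}^{1} (3 - u) sin(7*pi*u) du = (2/(7*pi)) - (-3/(7*pi)) = 5/(7*pi).
Summing the pieces gives b_7 = -3/(7*pi).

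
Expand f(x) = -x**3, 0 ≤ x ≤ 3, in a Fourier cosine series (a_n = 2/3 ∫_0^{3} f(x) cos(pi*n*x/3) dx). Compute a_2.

a_2 = 2/3 ∫_0^{3} (-x**3) cos(2*pi*x/3) dx.
Integrating by parts three times (tabular method), an antiderivative of (-x**3) cos(2*pi*x/3) is -3*x**3*sin(2*pi*x/3)/(2*pi) - 27*x**2*cos(2*pi*x/3)/(4*pi**2) + 81*x*sin(2*pi*x/3)/(4*pi**3) + 243*cos(2*pi*x/3)/(8*pi**4); evaluating from 0 to 3: ∫_{0}^{3} (-x**3) cos(2*pi*x/3) dx = (243*(1 - 2*pi**2)/(8*pi**4)) - (243/(8*pi**4)) = -243/(4*pi**2).
Hence a_2 = (2/3)·(-243/(4*pi**2)) = -81/(2*pi**2).

-81/(2*pi**2)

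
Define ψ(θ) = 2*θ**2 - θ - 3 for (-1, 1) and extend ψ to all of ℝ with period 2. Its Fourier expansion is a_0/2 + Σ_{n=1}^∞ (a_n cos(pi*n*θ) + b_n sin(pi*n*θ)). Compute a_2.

a_2 = ∫_{-1}^{1} ψ(θ) cos(2*pi*θ) dθ.
Integrating by parts twice (tabular method), an antiderivative of (2*θ**2 - θ - 3) cos(2*pi*θ) is θ**2*sin(2*pi*θ)/pi - θ*sin(2*pi*θ)/(2*pi) + θ*cos(2*pi*θ)/pi**2 - 3*sin(2*pi*θ)/(2*pi) - sin(2*pi*θ)/(2*pi**3) - cos(2*pi*θ)/(4*pi**2); evaluating from -1 to 1: ∫_{-1}^{1} (2*θ**2 - θ - 3) cos(2*pi*θ) dθ = (3/(4*pi**2)) - (-5/(4*pi**2)) = 2/pi**2.
Hence a_2 = 2/pi**2.

2/pi**2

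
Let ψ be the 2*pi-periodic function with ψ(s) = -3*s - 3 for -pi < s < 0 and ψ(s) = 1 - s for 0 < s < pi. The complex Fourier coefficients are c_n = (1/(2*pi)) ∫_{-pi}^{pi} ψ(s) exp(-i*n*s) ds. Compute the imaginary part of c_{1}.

Since ψ is real-valued, Im(c_{1}) = -(1/(2*pi)) ∫_{-pi}^{pi} ψ(s) sin(s) ds = -b_{1}/2.
Split the integral at the breakpoints.
Integrating by parts (boundary term plus one more integral), an antiderivative of (-3*s - 3) sin(s) is 3*s*cos(s) - 3*sin(s) + 3*cos(s); evaluating from -pi to 0: ∫_{-pi}^{0} (-3*s - 3) sin(s) ds = (3) - (-3 + 3*pi) = 6 - 3*pi.
Integrating by parts (boundary term plus one more integral), an antiderivative of (1 - s) sin(s) is s*cos(s) - sin(s) - cos(s); evaluating from 0 to pi: ∫_{0}^{pi} (1 - s) sin(s) ds = (1 - pi) - (-1) = 2 - pi.
So ∫_{-pi}^{pi} ψ(s) sin(s) ds = 8 - 4*pi.
Hence Im(c_{1}) = (-1/(2*pi))·(8 - 4*pi) = 2 - 4/pi.

2 - 4/pi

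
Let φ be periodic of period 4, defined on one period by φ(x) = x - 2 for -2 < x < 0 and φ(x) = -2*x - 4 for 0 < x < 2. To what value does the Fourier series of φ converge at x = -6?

x = -6 differs from x = -2 by -1 full period(s), and the series is 4-periodic.
At x = -2 the one-sided limits are φ(-2^-) = -8 and φ(-2^+) = -4.
By Dirichlet's theorem the series converges to their average, [(-8) + (-4)]/2 = -6.

-6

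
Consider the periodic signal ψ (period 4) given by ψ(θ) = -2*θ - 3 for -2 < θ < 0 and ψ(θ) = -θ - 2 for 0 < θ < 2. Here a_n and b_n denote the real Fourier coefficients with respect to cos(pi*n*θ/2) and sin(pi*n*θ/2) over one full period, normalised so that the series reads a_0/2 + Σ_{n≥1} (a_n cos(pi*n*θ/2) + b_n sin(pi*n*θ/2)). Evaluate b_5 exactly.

b_5 = 1/2 ∫_{-2}^{2} ψ(θ) sin(5*pi*θ/2) dθ.
Split the integral at the breakpoints.
Integrating by parts (boundary term plus one more integral), an antiderivative of (-2*θ - 3) sin(5*pi*θ/2) is 4*θ*cos(5*pi*θ/2)/(5*pi) - 8*sin(5*pi*θ/2)/(25*pi**2) + 6*cos(5*pi*θ/2)/(5*pi); evaluating from -2 to 0: ∫_{-2}^{0} (-2*θ - 3) sin(5*pi*θ/2) dθ = (6/(5*pi)) - (2/(5*pi)) = 4/(5*pi).
Integrating by parts (boundary term plus one more integral), an antiderivative of (-θ - 2) sin(5*pi*θ/2) is 2*θ*cos(5*pi*θ/2)/(5*pi) - 4*sin(5*pi*θ/2)/(25*pi**2) + 4*cos(5*pi*θ/2)/(5*pi); evaluating from 0 to 2: ∫_{0}^{2} (-θ - 2) sin(5*pi*θ/2) dθ = (-8/(5*pi)) - (4/(5*pi)) = -12/(5*pi).
Summing the pieces and multiplying by (1/2) gives b_5 = -4/(5*pi).

-4/(5*pi)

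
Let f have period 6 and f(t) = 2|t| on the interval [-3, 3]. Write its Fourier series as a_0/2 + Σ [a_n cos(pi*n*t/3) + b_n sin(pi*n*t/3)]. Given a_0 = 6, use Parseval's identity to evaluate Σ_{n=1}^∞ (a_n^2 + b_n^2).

6

Parseval: a_0^2/2 + Σ_{n≥1} (a_n^2+b_n^2) = 1/3 ∫_{-3}^{3} f(t)^2 dt = 24.
Subtract a_0^2/2 = 18: Σ (a_n^2+b_n^2) = 6.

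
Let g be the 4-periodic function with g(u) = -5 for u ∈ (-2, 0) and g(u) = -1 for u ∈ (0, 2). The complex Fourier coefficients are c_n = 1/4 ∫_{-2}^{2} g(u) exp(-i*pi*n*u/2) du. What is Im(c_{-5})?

4/(5*pi)

Since g is real-valued, Im(c_{-5}) = -1/4 ∫_{-2}^{2} g(u) sin(-5*pi*u/2) du = b_{5}/2.
Split the integral at the breakpoints.
Directly, an antiderivative of (-5) sin(-5*pi*u/2) is -2*cos(5*pi*u/2)/pi; evaluating from -2 to 0: ∫_{-2}^{0} (-5) sin(-5*pi*u/2) du = (-2/pi) - (2/pi) = -4/pi.
Directly, an antiderivative of (-1) sin(-5*pi*u/2) is -2*cos(5*pi*u/2)/(5*pi); evaluating from 0 to 2: ∫_{0}^{2} (-1) sin(-5*pi*u/2) du = (2/(5*pi)) - (-2/(5*pi)) = 4/(5*pi).
So ∫_{-2}^{2} g(u) sin(-5*pi*u/2) du = -16/(5*pi).
Hence Im(c_{-5}) = (-1/4)·(-16/(5*pi)) = 4/(5*pi).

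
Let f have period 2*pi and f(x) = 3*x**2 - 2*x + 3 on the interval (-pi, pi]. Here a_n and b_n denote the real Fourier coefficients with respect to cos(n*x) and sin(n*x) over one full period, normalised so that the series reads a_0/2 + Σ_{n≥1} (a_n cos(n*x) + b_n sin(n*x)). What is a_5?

a_5 = 1/pi ∫_{-pi}^{pi} f(x) cos(5*x) dx.
Integrating by parts twice (tabular method), an antiderivative of (3*x**2 - 2*x + 3) cos(5*x) is 3*x**2*sin(5*x)/5 - 2*x*sin(5*x)/5 + 6*x*cos(5*x)/25 + 69*sin(5*x)/125 - 2*cos(5*x)/25; evaluating from -pi to pi: ∫_{-pi}^{pi} (3*x**2 - 2*x + 3) cos(5*x) dx = (2/25 - 6*pi/25) - (2/25 + 6*pi/25) = -12*pi/25.
Hence a_5 = (1/pi)·(-12*pi/25) = -12/25.

-12/25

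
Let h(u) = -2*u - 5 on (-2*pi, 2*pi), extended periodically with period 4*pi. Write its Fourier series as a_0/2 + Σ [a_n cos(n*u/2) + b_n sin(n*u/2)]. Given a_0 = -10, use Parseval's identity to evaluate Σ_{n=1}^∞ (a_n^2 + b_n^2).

32*pi**2/3

Parseval: a_0^2/2 + Σ_{n≥1} (a_n^2+b_n^2) = (1/(2*pi)) ∫_{-2*pi}^{2*pi} h(u)^2 du = 50 + 32*pi**2/3.
Subtract a_0^2/2 = 50: Σ (a_n^2+b_n^2) = 32*pi**2/3.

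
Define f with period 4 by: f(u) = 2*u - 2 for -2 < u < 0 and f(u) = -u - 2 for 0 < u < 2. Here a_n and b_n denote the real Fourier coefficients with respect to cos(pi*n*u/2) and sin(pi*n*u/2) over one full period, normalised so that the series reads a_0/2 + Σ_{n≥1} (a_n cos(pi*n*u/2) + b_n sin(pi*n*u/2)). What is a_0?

-7

a_0 = 1/2 ∫_{-2}^{2} f(u) du = 1/2 · (-14) = -7.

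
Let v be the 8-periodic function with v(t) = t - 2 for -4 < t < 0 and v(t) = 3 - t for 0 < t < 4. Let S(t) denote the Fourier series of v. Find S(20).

t = 20 differs from t = 4 by 2 full period(s), and the series is 8-periodic.
At t = 4 the one-sided limits are v(4^-) = -1 and v(4^+) = -6.
By Dirichlet's theorem the series converges to their average, [(-1) + (-6)]/2 = -7/2.

-7/2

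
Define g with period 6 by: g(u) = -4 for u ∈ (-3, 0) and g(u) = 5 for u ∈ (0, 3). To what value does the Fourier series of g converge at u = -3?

At u = -3 the one-sided limits are g(-3^-) = 5 and g(-3^+) = -4.
By Dirichlet's theorem the series converges to their average, [(5) + (-4)]/2 = 1/2.

1/2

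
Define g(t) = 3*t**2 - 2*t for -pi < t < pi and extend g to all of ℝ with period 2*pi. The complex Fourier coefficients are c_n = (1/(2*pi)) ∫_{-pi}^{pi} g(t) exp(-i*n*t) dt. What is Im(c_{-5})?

Since g is real-valued, Im(c_{-5}) = -(1/(2*pi)) ∫_{-pi}^{pi} g(t) sin(-5*t) dt = b_{5}/2.
Integrating by parts twice (tabular method), an antiderivative of (3*t**2 - 2*t) sin(-5*t) is 3*t**2*cos(5*t)/5 - 6*t*sin(5*t)/25 - 2*t*cos(5*t)/5 + 2*sin(5*t)/25 - 6*cos(5*t)/125; evaluating from -pi to pi: ∫_{-pi}^{pi} (3*t**2 - 2*t) sin(-5*t) dt = (-3*pi**2/5 + 6/125 + 2*pi/5) - (-3*pi**2/5 - 2*pi/5 + 6/125) = 4*pi/5.
Hence Im(c_{-5}) = (-1/(2*pi))·(4*pi/5) = -2/5.

-2/5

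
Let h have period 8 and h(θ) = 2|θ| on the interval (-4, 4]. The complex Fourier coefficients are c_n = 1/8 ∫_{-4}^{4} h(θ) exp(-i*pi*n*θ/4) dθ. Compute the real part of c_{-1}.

-16/pi**2

Since h is real-valued, Re(c_{-1}) = 1/8 ∫_{-4}^{4} h(θ) cos(-pi*θ/4) dθ = a_{1}/2.
h is even and cos(-pi*θ/4) is even, so the integrand is even: ∫_{-4}^{4} h(θ) cos(-pi*θ/4) dθ = 2∫_0^{4} h(θ) cos(-pi*θ/4) dθ.
Integrating by parts (boundary term plus one more integral), an antiderivative of (2*θ) cos(-pi*θ/4) is 8*θ*sin(pi*θ/4)/pi + 32*cos(pi*θ/4)/pi**2; evaluating from 0 to 4: ∫_{0}^{4} (2*θ) cos(-pi*θ/4) dθ = (-32/pi**2) - (32/pi**2) = -64/pi**2.
So ∫_{-4}^{4} h(θ) cos(-pi*θ/4) dθ = -128/pi**2.
Hence Re(c_{-1}) = (1/8)·(-128/pi**2) = -16/pi**2.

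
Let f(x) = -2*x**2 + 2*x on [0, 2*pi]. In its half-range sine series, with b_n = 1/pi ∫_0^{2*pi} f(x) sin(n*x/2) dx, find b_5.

8*(-50*pi**2 + 8 + 25*pi)/(125*pi)

b_5 = 1/pi ∫_0^{2*pi} (-2*x**2 + 2*x) sin(5*x/2) dx.
Integrating by parts twice (tabular method), an antiderivative of (-2*x**2 + 2*x) sin(5*x/2) is 4*x**2*cos(5*x/2)/5 - 16*x*sin(5*x/2)/25 - 4*x*cos(5*x/2)/5 + 8*sin(5*x/2)/25 - 32*cos(5*x/2)/125; evaluating from 0 to 2*pi: ∫_{0}^{2*pi} (-2*x**2 + 2*x) sin(5*x/2) dx = (-16*pi**2/5 + 32/125 + 8*pi/5) - (-32/125) = -16*pi**2/5 + 64/125 + 8*pi/5.
Hence b_5 = (1/pi)·(-16*pi**2/5 + 64/125 + 8*pi/5) = 8*(-50*pi**2 + 8 + 25*pi)/(125*pi).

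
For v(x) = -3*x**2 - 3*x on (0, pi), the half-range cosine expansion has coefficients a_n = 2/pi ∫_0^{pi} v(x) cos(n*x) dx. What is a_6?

-1/3

a_6 = 2/pi ∫_0^{pi} (-3*x**2 - 3*x) cos(6*x) dx.
Integrating by parts twice (tabular method), an antiderivative of (-3*x**2 - 3*x) cos(6*x) is -x**2*sin(6*x)/2 - x*sin(6*x)/2 - x*cos(6*x)/6 + sin(6*x)/36 - cos(6*x)/12; evaluating from 0 to pi: ∫_{0}^{pi} (-3*x**2 - 3*x) cos(6*x) dx = (-pi/6 - 1/12) - (-1/12) = -pi/6.
Hence a_6 = (2/pi)·(-pi/6) = -1/3.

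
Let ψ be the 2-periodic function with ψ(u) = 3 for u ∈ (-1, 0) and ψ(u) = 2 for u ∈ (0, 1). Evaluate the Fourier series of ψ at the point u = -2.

5/2

u = -2 differs from u = 0 by -1 full period(s), and the series is 2-periodic.
At u = 0 the one-sided limits are ψ(0^-) = 3 and ψ(0^+) = 2.
By Dirichlet's theorem the series converges to their average, [(3) + (2)]/2 = 5/2.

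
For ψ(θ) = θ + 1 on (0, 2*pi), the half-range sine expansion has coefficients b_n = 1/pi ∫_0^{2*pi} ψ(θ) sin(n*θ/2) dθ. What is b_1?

b_1 = 1/pi ∫_0^{2*pi} (θ + 1) sin(θ/2) dθ.
Integrating by parts (boundary term plus one more integral), an antiderivative of (θ + 1) sin(θ/2) is -2*θ*cos(θ/2) + 4*sin(θ/2) - 2*cos(θ/2); evaluating from 0 to 2*pi: ∫_{0}^{2*pi} (θ + 1) sin(θ/2) dθ = (2 + 4*pi) - (-2) = 4 + 4*pi.
Hence b_1 = (1/pi)·(4 + 4*pi) = 4/pi + 4.

4/pi + 4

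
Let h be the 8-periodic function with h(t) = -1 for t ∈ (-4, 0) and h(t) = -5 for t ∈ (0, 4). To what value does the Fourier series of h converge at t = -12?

t = -12 differs from t = -4 by -1 full period(s), and the series is 8-periodic.
At t = -4 the one-sided limits are h(-4^-) = -5 and h(-4^+) = -1.
By Dirichlet's theorem the series converges to their average, [(-5) + (-1)]/2 = -3.

-3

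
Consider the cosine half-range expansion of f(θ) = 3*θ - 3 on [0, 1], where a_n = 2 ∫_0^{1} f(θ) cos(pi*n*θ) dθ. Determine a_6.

0

a_6 = 2 ∫_0^{1} (3*θ - 3) cos(6*pi*θ) dθ.
Integrating by parts (boundary term plus one more integral), an antiderivative of (3*θ - 3) cos(6*pi*θ) is θ*sin(6*pi*θ)/(2*pi) - sin(6*pi*θ)/(2*pi) + cos(6*pi*θ)/(12*pi**2); evaluating from 0 to 1: ∫_{0}^{1} (3*θ - 3) cos(6*pi*θ) dθ = (1/(12*pi**2)) - (1/(12*pi**2)) = 0.
Hence a_6 = 2·(0) = 0.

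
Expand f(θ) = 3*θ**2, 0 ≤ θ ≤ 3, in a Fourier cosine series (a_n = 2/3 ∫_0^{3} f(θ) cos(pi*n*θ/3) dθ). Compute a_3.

-12/pi**2

a_3 = 2/3 ∫_0^{3} (3*θ**2) cos(pi*θ) dθ.
Integrating by parts twice (tabular method), an antiderivative of (3*θ**2) cos(pi*θ) is 3*θ**2*sin(pi*θ)/pi + 6*θ*cos(pi*θ)/pi**2 - 6*sin(pi*θ)/pi**3; evaluating from 0 to 3: ∫_{0}^{3} (3*θ**2) cos(pi*θ) dθ = (-18/pi**2) - (0) = -18/pi**2.
Hence a_3 = (2/3)·(-18/pi**2) = -12/pi**2.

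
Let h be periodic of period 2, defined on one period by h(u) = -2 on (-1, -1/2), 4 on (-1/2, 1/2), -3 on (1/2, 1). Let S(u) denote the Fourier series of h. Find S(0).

h is continuous at u = 0 with value 4, so the series converges to 4 there.

4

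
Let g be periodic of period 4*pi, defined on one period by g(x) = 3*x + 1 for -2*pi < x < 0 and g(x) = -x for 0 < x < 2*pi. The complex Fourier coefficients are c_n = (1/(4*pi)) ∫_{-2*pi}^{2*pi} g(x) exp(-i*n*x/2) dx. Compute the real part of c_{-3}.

Since g is real-valued, Re(c_{-3}) = (1/(4*pi)) ∫_{-2*pi}^{2*pi} g(x) cos(-3*x/2) dx = a_{3}/2.
Split the integral at the breakpoints.
Integrating by parts (boundary term plus one more integral), an antiderivative of (3*x + 1) cos(-3*x/2) is 2*x*sin(3*x/2) + 2*sin(3*x/2)/3 + 4*cos(3*x/2)/3; evaluating from -2*pi to 0: ∫_{-2*pi}^{0} (3*x + 1) cos(-3*x/2) dx = (4/3) - (-4/3) = 8/3.
Integrating by parts (boundary term plus one more integral), an antiderivative of (-x) cos(-3*x/2) is -2*x*sin(3*x/2)/3 - 4*cos(3*x/2)/9; evaluating from 0 to 2*pi: ∫_{0}^{2*pi} (-x) cos(-3*x/2) dx = (4/9) - (-4/9) = 8/9.
So ∫_{-2*pi}^{2*pi} g(x) cos(-3*x/2) dx = 32/9.
Hence Re(c_{-3}) = (1/(4*pi))·(32/9) = 8/(9*pi).

8/(9*pi)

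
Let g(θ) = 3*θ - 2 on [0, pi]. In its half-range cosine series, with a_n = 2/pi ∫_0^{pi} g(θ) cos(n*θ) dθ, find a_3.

-4/(3*pi)

a_3 = 2/pi ∫_0^{pi} (3*θ - 2) cos(3*θ) dθ.
Integrating by parts (boundary term plus one more integral), an antiderivative of (3*θ - 2) cos(3*θ) is θ*sin(3*θ) - 2*sin(3*θ)/3 + cos(3*θ)/3; evaluating from 0 to pi: ∫_{0}^{pi} (3*θ - 2) cos(3*θ) dθ = (-1/3) - (1/3) = -2/3.
Hence a_3 = (2/pi)·(-2/3) = -4/(3*pi).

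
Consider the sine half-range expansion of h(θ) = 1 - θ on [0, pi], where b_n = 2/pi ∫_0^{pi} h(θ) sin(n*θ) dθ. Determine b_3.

b_3 = 2/pi ∫_0^{pi} (1 - θ) sin(3*θ) dθ.
Integrating by parts (boundary term plus one more integral), an antiderivative of (1 - θ) sin(3*θ) is θ*cos(3*θ)/3 - sin(3*θ)/9 - cos(3*θ)/3; evaluating from 0 to pi: ∫_{0}^{pi} (1 - θ) sin(3*θ) dθ = (1/3 - pi/3) - (-1/3) = 2/3 - pi/3.
Hence b_3 = (2/pi)·(2/3 - pi/3) = 2*(2 - pi)/(3*pi).

2*(2 - pi)/(3*pi)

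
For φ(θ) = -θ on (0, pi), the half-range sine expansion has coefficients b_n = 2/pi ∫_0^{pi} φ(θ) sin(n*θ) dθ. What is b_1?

b_1 = 2/pi ∫_0^{pi} (-θ) sin(θ) dθ.
Integrating by parts (boundary term plus one more integral), an antiderivative of (-θ) sin(θ) is θ*cos(θ) - sin(θ); evaluating from 0 to pi: ∫_{0}^{pi} (-θ) sin(θ) dθ = (-pi) - (0) = -pi.
Hence b_1 = (2/pi)·(-pi) = -2.

-2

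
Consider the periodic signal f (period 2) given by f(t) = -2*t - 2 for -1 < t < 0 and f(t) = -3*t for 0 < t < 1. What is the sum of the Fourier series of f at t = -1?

t = -1 differs from t = 1 by -1 full period(s), and the series is 2-periodic.
At t = 1 the one-sided limits are f(1^-) = -3 and f(1^+) = 0.
By Dirichlet's theorem the series converges to their average, [(-3) + (0)]/2 = -3/2.

-3/2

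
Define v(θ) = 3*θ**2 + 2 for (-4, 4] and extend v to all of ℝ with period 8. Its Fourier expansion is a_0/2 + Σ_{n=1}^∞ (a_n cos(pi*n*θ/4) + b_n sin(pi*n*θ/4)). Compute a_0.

a_0 = 1/4 ∫_{-4}^{4} v(θ) dθ = 1/4 · (144) = 36.

36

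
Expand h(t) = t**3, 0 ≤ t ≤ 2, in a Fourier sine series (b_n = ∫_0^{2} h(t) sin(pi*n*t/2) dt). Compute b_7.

16*(-6 + 49*pi**2)/(343*pi**3)

b_7 = ∫_0^{2} (t**3) sin(7*pi*t/2) dt.
Integrating by parts three times (tabular method), an antiderivative of (t**3) sin(7*pi*t/2) is -2*t**3*cos(7*pi*t/2)/(7*pi) + 12*t**2*sin(7*pi*t/2)/(49*pi**2) + 48*t*cos(7*pi*t/2)/(343*pi**3) - 96*sin(7*pi*t/2)/(2401*pi**4); evaluating from 0 to 2: ∫_{0}^{2} (t**3) sin(7*pi*t/2) dt = (16*(-6 + 49*pi**2)/(343*pi**3)) - (0) = 16*(-6 + 49*pi**2)/(343*pi**3).
Hence b_7 = 16*(-6 + 49*pi**2)/(343*pi**3).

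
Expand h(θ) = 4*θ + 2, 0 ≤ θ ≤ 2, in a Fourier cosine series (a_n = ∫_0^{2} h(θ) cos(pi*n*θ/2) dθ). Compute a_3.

-32/(9*pi**2)

a_3 = ∫_0^{2} (4*θ + 2) cos(3*pi*θ/2) dθ.
Integrating by parts (boundary term plus one more integral), an antiderivative of (4*θ + 2) cos(3*pi*θ/2) is 8*θ*sin(3*pi*θ/2)/(3*pi) + 4*sin(3*pi*θ/2)/(3*pi) + 16*cos(3*pi*θ/2)/(9*pi**2); evaluating from 0 to 2: ∫_{0}^{2} (4*θ + 2) cos(3*pi*θ/2) dθ = (-16/(9*pi**2)) - (16/(9*pi**2)) = -32/(9*pi**2).
Hence a_3 = -32/(9*pi**2).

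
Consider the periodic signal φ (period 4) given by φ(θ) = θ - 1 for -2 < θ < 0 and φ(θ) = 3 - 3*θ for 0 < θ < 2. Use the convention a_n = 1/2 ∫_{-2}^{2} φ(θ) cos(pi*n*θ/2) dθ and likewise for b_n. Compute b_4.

b_4 = 1/2 ∫_{-2}^{2} φ(θ) sin(2*pi*θ) dθ.
Split the integral at the breakpoints.
Integrating by parts (boundary term plus one more integral), an antiderivative of (θ - 1) sin(2*pi*θ) is -θ*cos(2*pi*θ)/(2*pi) + sin(2*pi*θ)/(4*pi**2) + cos(2*pi*θ)/(2*pi); evaluating from -2 to 0: ∫_{-2}^{0} (θ - 1) sin(2*pi*θ) dθ = (1/(2*pi)) - (3/(2*pi)) = -1/pi.
Integrating by parts (boundary term plus one more integral), an antiderivative of (3 - 3*θ) sin(2*pi*θ) is 3*θ*cos(2*pi*θ)/(2*pi) - 3*sin(2*pi*θ)/(4*pi**2) - 3*cos(2*pi*θ)/(2*pi); evaluating from 0 to 2: ∫_{0}^{2} (3 - 3*θ) sin(2*pi*θ) dθ = (3/(2*pi)) - (-3/(2*pi)) = 3/pi.
Summing the pieces and multiplying by (1/2) gives b_4 = 1/pi.

1/pi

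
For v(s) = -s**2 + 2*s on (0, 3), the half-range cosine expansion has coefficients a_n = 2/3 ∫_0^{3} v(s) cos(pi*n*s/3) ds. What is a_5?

12/(25*pi**2)

a_5 = 2/3 ∫_0^{3} (-s**2 + 2*s) cos(5*pi*s/3) ds.
Integrating by parts twice (tabular method), an antiderivative of (-s**2 + 2*s) cos(5*pi*s/3) is -3*s**2*sin(5*pi*s/3)/(5*pi) + 6*s*sin(5*pi*s/3)/(5*pi) - 18*s*cos(5*pi*s/3)/(25*pi**2) + 54*sin(5*pi*s/3)/(125*pi**3) + 18*cos(5*pi*s/3)/(25*pi**2); evaluating from 0 to 3: ∫_{0}^{3} (-s**2 + 2*s) cos(5*pi*s/3) ds = (36/(25*pi**2)) - (18/(25*pi**2)) = 18/(25*pi**2).
Hence a_5 = (2/3)·(18/(25*pi**2)) = 12/(25*pi**2).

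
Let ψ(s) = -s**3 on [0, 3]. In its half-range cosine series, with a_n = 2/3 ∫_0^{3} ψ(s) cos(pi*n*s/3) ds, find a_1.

162*(-4 + pi**2)/pi**4

a_1 = 2/3 ∫_0^{3} (-s**3) cos(pi*s/3) ds.
Integrating by parts three times (tabular method), an antiderivative of (-s**3) cos(pi*s/3) is -3*s**3*sin(pi*s/3)/pi - 27*s**2*cos(pi*s/3)/pi**2 + 162*s*sin(pi*s/3)/pi**3 + 486*cos(pi*s/3)/pi**4; evaluating from 0 to 3: ∫_{0}^{3} (-s**3) cos(pi*s/3) ds = (243*(-2 + pi**2)/pi**4) - (486/pi**4) = 243*(-4 + pi**2)/pi**4.
Hence a_1 = (2/3)·(243*(-4 + pi**2)/pi**4) = 162*(-4 + pi**2)/pi**4.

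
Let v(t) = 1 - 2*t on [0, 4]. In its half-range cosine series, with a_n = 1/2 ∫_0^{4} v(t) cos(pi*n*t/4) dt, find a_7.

32/(49*pi**2)

a_7 = 1/2 ∫_0^{4} (1 - 2*t) cos(7*pi*t/4) dt.
Integrating by parts (boundary term plus one more integral), an antiderivative of (1 - 2*t) cos(7*pi*t/4) is -8*t*sin(7*pi*t/4)/(7*pi) + 4*sin(7*pi*t/4)/(7*pi) - 32*cos(7*pi*t/4)/(49*pi**2); evaluating from 0 to 4: ∫_{0}^{4} (1 - 2*t) cos(7*pi*t/4) dt = (32/(49*pi**2)) - (-32/(49*pi**2)) = 64/(49*pi**2).
Hence a_7 = (1/2)·(64/(49*pi**2)) = 32/(49*pi**2).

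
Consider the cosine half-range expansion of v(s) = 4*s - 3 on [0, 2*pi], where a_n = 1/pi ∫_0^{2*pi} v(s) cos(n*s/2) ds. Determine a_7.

-32/(49*pi)

a_7 = 1/pi ∫_0^{2*pi} (4*s - 3) cos(7*s/2) ds.
Integrating by parts (boundary term plus one more integral), an antiderivative of (4*s - 3) cos(7*s/2) is 8*s*sin(7*s/2)/7 - 6*sin(7*s/2)/7 + 16*cos(7*s/2)/49; evaluating from 0 to 2*pi: ∫_{0}^{2*pi} (4*s - 3) cos(7*s/2) ds = (-16/49) - (16/49) = -32/49.
Hence a_7 = (1/pi)·(-32/49) = -32/(49*pi).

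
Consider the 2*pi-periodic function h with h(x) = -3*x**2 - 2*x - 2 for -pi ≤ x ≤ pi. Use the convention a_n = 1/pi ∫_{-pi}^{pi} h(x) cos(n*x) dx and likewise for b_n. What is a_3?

4/3

a_3 = 1/pi ∫_{-pi}^{pi} h(x) cos(3*x) dx.
Integrating by parts twice (tabular method), an antiderivative of (-3*x**2 - 2*x - 2) cos(3*x) is -x**2*sin(3*x) - 2*x*sin(3*x)/3 - 2*x*cos(3*x)/3 - 4*sin(3*x)/9 - 2*cos(3*x)/9; evaluating from -pi to pi: ∫_{-pi}^{pi} (-3*x**2 - 2*x - 2) cos(3*x) dx = (2/9 + 2*pi/3) - (2/9 - 2*pi/3) = 4*pi/3.
Hence a_3 = (1/pi)·(4*pi/3) = 4/3.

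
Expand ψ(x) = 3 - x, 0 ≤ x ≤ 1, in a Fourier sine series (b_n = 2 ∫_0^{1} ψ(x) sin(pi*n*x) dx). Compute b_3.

b_3 = 2 ∫_0^{1} (3 - x) sin(3*pi*x) dx.
Integrating by parts (boundary term plus one more integral), an antiderivative of (3 - x) sin(3*pi*x) is x*cos(3*pi*x)/(3*pi) - sin(3*pi*x)/(9*pi**2) - cos(3*pi*x)/pi; evaluating from 0 to 1: ∫_{0}^{1} (3 - x) sin(3*pi*x) dx = (2/(3*pi)) - (-1/pi) = 5/(3*pi).
Hence b_3 = 2·(5/(3*pi)) = 10/(3*pi).

10/(3*pi)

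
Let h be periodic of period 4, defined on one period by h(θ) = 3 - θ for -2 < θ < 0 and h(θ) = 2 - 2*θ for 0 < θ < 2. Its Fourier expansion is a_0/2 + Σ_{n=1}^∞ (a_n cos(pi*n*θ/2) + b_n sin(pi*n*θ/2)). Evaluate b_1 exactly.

-8/pi

b_1 = 1/2 ∫_{-2}^{2} h(θ) sin(pi*θ/2) dθ.
Split the integral at the breakpoints.
Integrating by parts (boundary term plus one more integral), an antiderivative of (3 - θ) sin(pi*θ/2) is 2*θ*cos(pi*θ/2)/pi - 4*sin(pi*θ/2)/pi**2 - 6*cos(pi*θ/2)/pi; evaluating from -2 to 0: ∫_{-2}^{0} (3 - θ) sin(pi*θ/2) dθ = (-6/pi) - (10/pi) = -16/pi.
Integrating by parts (boundary term plus one more integral), an antiderivative of (2 - 2*θ) sin(pi*θ/2) is 4*θ*cos(pi*θ/2)/pi - 8*sin(pi*θ/2)/pi**2 - 4*cos(pi*θ/2)/pi; evaluating from 0 to 2: ∫_{0}^{2} (2 - 2*θ) sin(pi*θ/2) dθ = (-4/pi) - (-4/pi) = 0.
Summing the pieces and multiplying by (1/2) gives b_1 = -8/pi.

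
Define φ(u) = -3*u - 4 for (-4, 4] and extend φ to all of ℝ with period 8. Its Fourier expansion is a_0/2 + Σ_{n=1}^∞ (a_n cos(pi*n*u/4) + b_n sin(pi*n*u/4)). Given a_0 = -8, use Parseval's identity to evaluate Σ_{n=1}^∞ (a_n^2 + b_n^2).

Parseval: a_0^2/2 + Σ_{n≥1} (a_n^2+b_n^2) = 1/4 ∫_{-4}^{4} φ(u)^2 du = 128.
Subtract a_0^2/2 = 32: Σ (a_n^2+b_n^2) = 96.

96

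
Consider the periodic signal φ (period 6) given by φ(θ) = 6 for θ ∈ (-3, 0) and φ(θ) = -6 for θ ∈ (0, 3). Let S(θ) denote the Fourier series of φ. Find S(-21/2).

θ = -21/2 differs from θ = 3/2 by -2 full period(s), and the series is 6-periodic.
φ is continuous at θ = 3/2 with value -6, so the series converges to -6 there.

-6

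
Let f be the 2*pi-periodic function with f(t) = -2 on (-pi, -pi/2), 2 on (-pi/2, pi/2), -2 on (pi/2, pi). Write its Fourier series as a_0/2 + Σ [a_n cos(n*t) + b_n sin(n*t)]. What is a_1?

8/pi

a_1 = 1/pi ∫_{-pi}^{pi} f(t) cos(t) dt.
f is even and cos(t) is even, so the integrand is even and a_1 = 2/pi ∫_0^{pi} f(t) cos(t) dt.
Split the integral at the breakpoints.
Directly, an antiderivative of (2) cos(t) is 2*sin(t); evaluating from 0 to pi/2: ∫_{0}^{pi/2} (2) cos(t) dt = (2) - (0) = 2.
Directly, an antiderivative of (-2) cos(t) is -2*sin(t); evaluating from pi/2 to pi: ∫_{pi/2}^{pi} (-2) cos(t) dt = (0) - (-2) = 2.
Summing the pieces and multiplying by (2/pi) gives a_1 = 8/pi.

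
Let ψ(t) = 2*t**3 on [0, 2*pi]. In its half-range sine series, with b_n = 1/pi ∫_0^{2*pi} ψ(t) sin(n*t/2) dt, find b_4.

3 - 8*pi**2

b_4 = 1/pi ∫_0^{2*pi} (2*t**3) sin(2*t) dt.
Integrating by parts three times (tabular method), an antiderivative of (2*t**3) sin(2*t) is -t**3*cos(2*t) + 3*t**2*sin(2*t)/2 + 3*t*cos(2*t)/2 - 3*sin(2*t)/4; evaluating from 0 to 2*pi: ∫_{0}^{2*pi} (2*t**3) sin(2*t) dt = (pi*(3 - 8*pi**2)) - (0) = pi*(3 - 8*pi**2).
Hence b_4 = (1/pi)·(pi*(3 - 8*pi**2)) = 3 - 8*pi**2.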